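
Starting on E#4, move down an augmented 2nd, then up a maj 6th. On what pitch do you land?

B4

E#4 down an augmented second → D4 (3 semitones).
D4 up a major sixth → B4 (9 semitones).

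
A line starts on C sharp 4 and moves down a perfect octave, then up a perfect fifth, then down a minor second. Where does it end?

C#4 down a perfect octave → C#3 (12 semitones).
A perfect fifth up from C#3 is G#3.
Down a minor second from G#3: F##3 (1 semitone down).

F double-sharp 3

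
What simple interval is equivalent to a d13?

d6

Take out an octave (7 from the number): 13 − 7 = 6.
So a diminished thirteenth is an octave plus a diminished sixth. The quality is unchanged.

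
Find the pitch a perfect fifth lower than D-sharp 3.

G-sharp 2

Counting five letter names down from D lands on G.
A perfect fifth is 7 semitones; 7 semitones down from D#3 gives G#2.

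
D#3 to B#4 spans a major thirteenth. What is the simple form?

major sixth

Take out an octave (7 from the number): 13 − 7 = 6.
So a major thirteenth is an octave plus a major sixth. The quality is unchanged.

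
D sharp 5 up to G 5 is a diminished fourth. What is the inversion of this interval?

The rule of nine gives the new number: 9 − 4 = 5, so a fourth becomes a fifth.
The quality also flips — diminished becomes augmented — giving an augmented fifth.

A5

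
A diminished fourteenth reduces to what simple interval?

diminished seventh

Take out an octave (7 from the number): 14 − 7 = 7.
That makes a diminished fourteenth a compound diminished seventh — an octave plus a diminished seventh.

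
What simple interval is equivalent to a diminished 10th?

Subtracting seven from the interval number removes an octave: 10 − 7 = 3.
Quality carries through unchanged, so the simple form is a diminished third.

diminished third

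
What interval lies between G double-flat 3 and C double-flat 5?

G to C spans four letter names (G-A-B-C), plus an octave — that makes it an eleventh of some quality.
Counting semitones, Gbb3→Cbb5 is 17, which is the perfect eleventh.
(Equivalently, a compound perfect fourth: a perfect fourth plus an octave.)

perfect 11th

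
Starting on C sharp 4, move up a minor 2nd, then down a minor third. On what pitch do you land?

B 3

A minor second up from C#4 is D4.
A minor third down from D4 is B3.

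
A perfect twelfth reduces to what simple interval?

perfect 5th

Subtracting seven from the interval number removes an octave: 12 − 7 = 5.
So a perfect twelfth is an octave plus a perfect fifth. The quality is unchanged.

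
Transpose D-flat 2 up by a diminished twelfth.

A-double-flat 3

The twelfth's letter: D up five letter names plus an octave → A.
A diminished twelfth is 18 semitones; 18 semitones up from Db2 gives Abb3.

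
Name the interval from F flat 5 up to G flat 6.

major ninth

F to G spans two letter names (F-G), plus an octave, so the interval is some kind of ninth.
The major ninth spans 14 semitones, and Fb5 to Gb6 is exactly 14 semitones — so this is a major ninth.
(Equivalently, a compound major second: a major second plus an octave.)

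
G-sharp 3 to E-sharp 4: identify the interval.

major 6th

G to E spans six letter names (G-A-B-C-D-E), so the interval is some kind of sixth.
The major sixth spans 9 semitones, and G#3 to E#4 is exactly 9 semitones — so this is a major sixth.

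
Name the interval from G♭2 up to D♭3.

G to D spans five letter names (G-A-B-C-D), so the interval is some kind of fifth.
Gb2 to Db3 is 7 semitones, matching the perfect fifth exactly, so the quality is perfect.

perfect fifth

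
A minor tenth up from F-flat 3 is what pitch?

A-double-flat 4

The tenth's letter: F up three letter names plus an octave → A.
A minor tenth is 15 semitones; 15 semitones up from Fb3 gives Abb4.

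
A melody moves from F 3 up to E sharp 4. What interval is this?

A7

F to E spans seven letter names (F-G-A-B-C-D-E), so the interval is some kind of seventh.
F3 to E#4 spans 12 semitones — one semitone wider than the major seventh (11) — giving an augmented seventh.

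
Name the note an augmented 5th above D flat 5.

Counting five letter names up from D lands on A.
Moving 8 semitones up from Db5 (the size of an augmented fifth) reaches A5.

A 5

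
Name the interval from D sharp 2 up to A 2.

D to A spans five letter names (D-E-F-G-A), so the interval is some kind of fifth.
D#2 to A2 spans 6 semitones — one semitone narrower than the perfect fifth (7) — giving a diminished fifth.

diminished 5th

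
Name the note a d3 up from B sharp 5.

Counting three letter names up from B lands on D.
A diminished third is 2 semitones; 2 semitones up from B#5 gives D6.

D 6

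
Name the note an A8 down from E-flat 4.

For an octave the letter name doesn't change: still E, an octave down.
Moving 13 semitones down from Eb4 (the size of an augmented octave) reaches Ebb3.

E-double-flat 3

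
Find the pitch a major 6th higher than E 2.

C sharp 3

Counting six letter names up from E lands on C.
Moving 9 semitones up from E2 (the size of a major sixth) reaches C#3.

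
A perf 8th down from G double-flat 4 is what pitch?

For an octave the letter name doesn't change: still G, an octave down.
A perfect octave is 12 semitones; 12 semitones down from Gbb4 gives Gbb3.

G double-flat 3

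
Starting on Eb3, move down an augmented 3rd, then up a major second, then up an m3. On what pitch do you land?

Fbb3

Down an augmented third from Eb3: Cbb3 (5 semitones down).
Cbb3 up a major second → Dbb3 (2 semitones).
Dbb3 up a minor third → Fbb3 (3 semitones).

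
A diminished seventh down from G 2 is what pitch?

A sharp 1

Seven letter names down from G: A.
A diminished seventh spans 9 semitones, so from G2 the target pitch is A#1.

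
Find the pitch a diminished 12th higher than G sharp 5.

Counting five letter names plus an octave up from G lands on D.
Moving 18 semitones up from G#5 (the size of a diminished twelfth) reaches D7.

D 7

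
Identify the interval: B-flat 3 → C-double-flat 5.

diminished ninth

B to C spans two letter names (B-C), plus an octave — that makes it a ninth of some quality.
The major ninth is 14 semitones; here we have 12, two semitones narrower: diminished.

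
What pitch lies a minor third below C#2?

A#1

The third takes the letter from C down to A.
A minor third spans 3 semitones, so from C#2 the target pitch is A#1.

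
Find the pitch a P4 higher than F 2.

Four letter names up from F: B.
Moving 5 semitones up from F2 (the size of a perfect fourth) reaches Bb2.

B flat 2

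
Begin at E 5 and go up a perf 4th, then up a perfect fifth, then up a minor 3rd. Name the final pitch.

Up a perfect fourth from E5: A5 (5 semitones up).
Up a perfect fifth from A5: E6 (7 semitones up).
Up a minor third from E6: G6 (3 semitones up).

G 6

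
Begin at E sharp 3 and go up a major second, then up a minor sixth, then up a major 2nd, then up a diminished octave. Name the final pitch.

A major second up from E#3 is F##3.
F##3 up a minor sixth → D#4 (8 semitones).
D#4 up a major second → E#4 (2 semitones).
E#4 up a diminished octave → E5 (11 semitones).

E 5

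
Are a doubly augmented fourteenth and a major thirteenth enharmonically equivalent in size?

No

25 semitones (doubly augmented fourteenth) vs 21 semitones (major thirteenth): not equal.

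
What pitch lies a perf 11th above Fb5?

Bbb6

The eleventh's letter: F up four letter names plus an octave → B.
Moving 17 semitones up from Fb5 (the size of a perfect eleventh) reaches Bbb6.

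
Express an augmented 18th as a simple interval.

Take out 2 octaves (14 from the number): 18 − 14 = 4.
That makes an augmented eighteenth a compound augmented fourth — 2 octaves plus an augmented fourth.

augmented 4th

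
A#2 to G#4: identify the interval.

A to G spans seven letter names (A-B-C-D-E-F-G), plus an octave, so the interval is some kind of fourteenth.
A major fourteenth would be 23 semitones, but A#2 to G#4 is 22 — one semitone narrower, making it a minor fourteenth.
(Equivalently, a compound minor seventh: a minor seventh plus an octave.)

m14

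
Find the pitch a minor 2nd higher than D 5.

E-flat 5

Two letter names up from D: E.
Moving 1 semitone up from D5 (the size of a minor second) reaches Eb5.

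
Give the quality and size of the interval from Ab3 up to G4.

M7

A to G spans seven letter names (A-B-C-D-E-F-G), so the interval is some kind of seventh.
Counting semitones, Ab3→G4 is 11, which is the major seventh.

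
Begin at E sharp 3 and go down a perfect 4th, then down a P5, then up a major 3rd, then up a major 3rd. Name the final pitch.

B double-sharp 2

Down a perfect fourth from E#3: B#2 (5 semitones down).
A perfect fifth down from B#2 is E#2.
A major third up from E#2 is G##2.
Up a major third from G##2: B##2 (4 semitones up).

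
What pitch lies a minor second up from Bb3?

Counting two letter names up from B lands on C.
A minor second spans 1 semitone, so from Bb3 the target pitch is Cb4.

Cb4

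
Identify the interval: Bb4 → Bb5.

B to B is the same letter name, plus an octave, so the interval is some kind of octave.
The perfect octave spans 12 semitones, and Bb4 to Bb5 is exactly 12 semitones — so this is a perfect octave.

perfect octave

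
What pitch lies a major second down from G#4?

Counting two letter names down from G lands on F.
Moving 2 semitones down from G#4 (the size of a major second) reaches F#4.

F#4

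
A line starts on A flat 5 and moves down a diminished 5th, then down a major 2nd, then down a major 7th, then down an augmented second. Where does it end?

C double-flat 4

Ab5 down a diminished fifth → D5 (6 semitones).
A major second down from D5 is C5.
A major seventh down from C5 is Db4.
An augmented second down from Db4 is Cbb4.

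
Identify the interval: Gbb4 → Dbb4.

P4

Descending from Gbb4 to Dbb4 is the same interval as ascending Dbb4 to Gbb4.
D to G spans four letter names (D-E-F-G) — that makes it a fourth of some quality.
The perfect fourth spans 5 semitones, and Dbb4 to Gbb4 is exactly 5 semitones — so this is a perfect fourth.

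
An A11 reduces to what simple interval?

A4

Each octave removed subtracts seven from the number: 11 − 7 = 4.
Quality carries through unchanged, so the simple form is an augmented fourth.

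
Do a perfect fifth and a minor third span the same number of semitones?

7 semitones (perfect fifth) vs 3 semitones (minor third): not equal.

No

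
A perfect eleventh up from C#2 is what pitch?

Four letters up from C (plus an octave) reaches F.
A perfect eleventh is 17 semitones; 17 semitones up from C#2 gives F#3.

F#3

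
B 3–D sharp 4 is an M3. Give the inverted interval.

minor sixth

Interval numbers invert to sum to nine: 3 + 6 = 9, so a third inverts to a sixth.
Quality inverts too: major becomes minor. That makes the inversion a minor sixth.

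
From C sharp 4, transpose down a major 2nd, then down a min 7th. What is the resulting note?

C sharp 3

C#4 down a major second → B3 (2 semitones).
A minor seventh down from B3 is C#3.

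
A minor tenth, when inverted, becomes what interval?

major sixth

First reduce the compound minor tenth to its simple form, a minor third.
The rule of nine gives the new number: 9 − 3 = 6, so a third becomes a sixth.
Quality inverts too: minor becomes major. That makes the inversion a major sixth.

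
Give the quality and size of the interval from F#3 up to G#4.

major ninth

F to G spans two letter names (F-G), plus an octave — that makes it a ninth of some quality.
The major ninth spans 14 semitones, and F#3 to G#4 is exactly 14 semitones — so this is a major ninth.
(Equivalently, a compound major second: a major second plus an octave.)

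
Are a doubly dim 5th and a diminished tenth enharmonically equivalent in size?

5 semitones (doubly diminished fifth) vs 14 semitones (diminished tenth): not equal.

No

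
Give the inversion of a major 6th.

minor third

The rule of nine gives the new number: 9 − 6 = 3, so a sixth becomes a third.
And major becomes minor under inversion, so we get a minor third.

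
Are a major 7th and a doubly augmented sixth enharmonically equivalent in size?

A major seventh spans 11 semitones, and a doubly augmented sixth also spans 11 semitones — they're enharmonic.

Yes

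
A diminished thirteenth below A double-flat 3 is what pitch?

C 2

Counting six letter names plus an octave down from A lands on C.
A diminished thirteenth spans 19 semitones, so from Abb3 the target pitch is C2.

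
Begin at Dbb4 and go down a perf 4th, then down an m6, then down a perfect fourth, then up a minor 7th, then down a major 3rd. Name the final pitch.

Dbb4 down a perfect fourth → Abb3 (5 semitones).
Abb3 down a minor sixth → Cb3 (8 semitones).
Cb3 down a perfect fourth → Gb2 (5 semitones).
Up a minor seventh from Gb2: Fb3 (10 semitones up).
Down a major third from Fb3: Dbb3 (4 semitones down).

Dbb3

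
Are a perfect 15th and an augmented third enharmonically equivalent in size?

No

A perfect fifteenth spans 24 semitones; an augmented third spans 5 semitones. They differ by 19.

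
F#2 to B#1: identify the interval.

Descending from F#2 to B#1 is the same interval as ascending B#1 to F#2.
B to F spans five letter names (B-C-D-E-F) — that makes it a fifth of some quality.
B#1 to F#2 spans 6 semitones — one semitone narrower than the perfect fifth (7) — giving a diminished fifth.

diminished fifth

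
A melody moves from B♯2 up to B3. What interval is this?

B to B is the same letter name, plus an octave, so the interval is some kind of octave.
B#2 to B3 spans 11 semitones — one semitone narrower than the perfect octave (12) — giving a diminished octave.

diminished octave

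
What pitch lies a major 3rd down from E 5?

C 5

The third takes the letter from E down to C.
Moving 4 semitones down from E5 (the size of a major third) reaches C5.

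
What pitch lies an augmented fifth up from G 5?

D sharp 6

Five letter names up from G: D.
An augmented fifth is 8 semitones; 8 semitones up from G5 gives D#6.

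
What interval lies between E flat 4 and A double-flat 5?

E to A spans four letter names (E-F-G-A), plus an octave, so the interval is some kind of eleventh.
The perfect eleventh is 17 semitones; here we have 16, one semitone narrower: diminished.
(Equivalently, a compound diminished fourth: a diminished fourth plus an octave.)

diminished eleventh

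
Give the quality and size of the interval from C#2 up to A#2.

C to A spans six letter names (C-D-E-F-G-A) — that makes it a sixth of some quality.
The major sixth spans 9 semitones, and C#2 to A#2 is exactly 9 semitones — so this is a major sixth.

major sixth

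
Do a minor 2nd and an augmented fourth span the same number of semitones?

No

1 semitone (minor second) vs 6 semitones (augmented fourth): not equal.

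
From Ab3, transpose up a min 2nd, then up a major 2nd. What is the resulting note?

Cb4

Ab3 up a minor second → Bbb3 (1 semitone).
A major second up from Bbb3 is Cb4.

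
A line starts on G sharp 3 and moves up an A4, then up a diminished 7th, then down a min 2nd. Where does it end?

Up an augmented fourth from G#3: C##4 (6 semitones up).
C##4 up a diminished seventh → B4 (9 semitones).
B4 down a minor second → A#4 (1 semitone).

A sharp 4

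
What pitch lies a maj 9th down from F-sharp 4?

Counting two letter names plus an octave down from F lands on E.
A major ninth is 14 semitones; 14 semitones down from F#4 gives E3.

E 3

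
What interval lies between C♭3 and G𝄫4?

diminished twelfth

C to G spans five letter names (C-D-E-F-G), plus an octave — that makes it a twelfth of some quality.
Cb3 to Gbb4 spans 18 semitones — one semitone narrower than the perfect twelfth (19) — giving a diminished twelfth.
(Equivalently, a compound diminished fifth: a diminished fifth plus an octave.)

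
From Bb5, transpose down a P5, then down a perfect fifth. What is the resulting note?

Bb5 down a perfect fifth → Eb5 (7 semitones).
A perfect fifth down from Eb5 is Ab4.

Ab4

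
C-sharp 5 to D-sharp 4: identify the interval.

Descending from C#5 to D#4 is the same interval as ascending D#4 to C#5.
D to C spans seven letter names (D-E-F-G-A-B-C), so the interval is some kind of seventh.
A major seventh would be 11 semitones, but D#4 to C#5 is 10 — one semitone narrower, making it a minor seventh.

minor seventh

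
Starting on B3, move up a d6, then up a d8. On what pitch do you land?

Up a diminished sixth from B3: Gb4 (7 semitones up).
A diminished octave up from Gb4 is Gbb5.

Gbb5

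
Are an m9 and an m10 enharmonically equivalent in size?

A minor ninth is 13 semitones but a minor tenth is 15 semitones — different sizes.

No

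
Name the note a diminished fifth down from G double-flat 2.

C flat 2

Counting five letter names down from G lands on C.
A diminished fifth spans 6 semitones, so from Gbb2 the target pitch is Cb2.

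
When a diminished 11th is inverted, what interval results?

First reduce the compound diminished eleventh to its simple form, a diminished fourth.
Interval numbers invert to sum to nine: 4 + 5 = 9, so a fourth inverts to a fifth.
And diminished becomes augmented under inversion, so we get an augmented fifth.

A5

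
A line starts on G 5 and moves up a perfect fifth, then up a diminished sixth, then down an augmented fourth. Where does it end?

Up a perfect fifth from G5: D6 (7 semitones up).
A diminished sixth up from D6 is Bbb6.
An augmented fourth down from Bbb6 is Fbb6.

F double-flat 6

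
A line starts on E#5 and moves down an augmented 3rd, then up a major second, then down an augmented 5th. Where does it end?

Down an augmented third from E#5: C5 (5 semitones down).
C5 up a major second → D5 (2 semitones).
D5 down an augmented fifth → Gb4 (8 semitones).

Gb4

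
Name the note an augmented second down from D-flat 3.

Counting two letter names down from D lands on C.
An augmented second spans 3 semitones, so from Db3 the target pitch is Cbb3.

C-double-flat 3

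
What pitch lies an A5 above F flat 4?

Five letter names up from F: C.
An augmented fifth spans 8 semitones, so from Fb4 the target pitch is C5.

C 5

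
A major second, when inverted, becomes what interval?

minor 7th

The rule of nine gives the new number: 9 − 2 = 7, so a second becomes a seventh.
Quality inverts too: major becomes minor. That makes the inversion a minor seventh.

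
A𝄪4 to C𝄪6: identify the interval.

m10

A to C spans three letter names (A-B-C), plus an octave, so the interval is some kind of tenth.
A##4 to C##6 is 15 semitones, a half step short of the major tenth (16), so this is minor.
(Equivalently, a compound minor third: a minor third plus an octave.)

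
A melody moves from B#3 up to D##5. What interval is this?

B to D spans three letter names (B-C-D), plus an octave — that makes it a tenth of some quality.
B#3 to D##5 is 16 semitones, matching the major tenth exactly, so the quality is major.
(Equivalently, a compound major third: a major third plus an octave.)

major tenth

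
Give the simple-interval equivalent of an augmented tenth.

Take out an octave (7 from the number): 10 − 7 = 3.
So an augmented tenth is an octave plus an augmented third. The quality is unchanged.

augmented third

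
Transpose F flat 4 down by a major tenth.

Counting three letter names plus an octave down from F lands on D.
Moving 16 semitones down from Fb4 (the size of a major tenth) reaches Dbb3.

D double-flat 3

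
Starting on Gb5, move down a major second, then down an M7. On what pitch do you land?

Down a major second from Gb5: Fb5 (2 semitones down).
A major seventh down from Fb5 is Gbb4.

Gbb4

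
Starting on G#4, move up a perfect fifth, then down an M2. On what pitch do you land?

C#5

G#4 up a perfect fifth → D#5 (7 semitones).
A major second down from D#5 is C#5.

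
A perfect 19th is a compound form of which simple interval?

Take out 2 octaves (14 from the number): 19 − 14 = 5.
So a perfect nineteenth is 2 octaves plus a perfect fifth. The quality is unchanged.

perfect fifth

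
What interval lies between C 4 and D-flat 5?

C to D spans two letter names (C-D), plus an octave, so the interval is some kind of ninth.
A major ninth would be 14 semitones, but C4 to Db5 is 13 — one semitone narrower, making it a minor ninth.
(Equivalently, a compound minor second: a minor second plus an octave.)

minor ninth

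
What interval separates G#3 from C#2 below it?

Descending from G#3 to C#2 is the same interval as ascending C#2 to G#3.
C to G spans five letter names (C-D-E-F-G), plus an octave — that makes it a twelfth of some quality.
C#2 to G#3 is 19 semitones, matching the perfect twelfth exactly, so the quality is perfect.
(Equivalently, a compound perfect fifth: a perfect fifth plus an octave.)

perfect 12th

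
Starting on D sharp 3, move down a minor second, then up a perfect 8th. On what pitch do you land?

C double-sharp 4

D#3 down a minor second → C##3 (1 semitone).
C##3 up a perfect octave → C##4 (12 semitones).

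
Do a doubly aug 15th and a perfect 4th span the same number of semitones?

A doubly augmented fifteenth is 26 semitones but a perfect fourth is 5 semitones — different sizes.

No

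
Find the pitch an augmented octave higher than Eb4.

E5

For an octave the letter name doesn't change: still E, an octave up.
Moving 13 semitones up from Eb4 (the size of an augmented octave) reaches E5.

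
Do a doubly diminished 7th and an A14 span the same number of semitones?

8 semitones (doubly diminished seventh) vs 24 semitones (augmented fourteenth): not equal.

No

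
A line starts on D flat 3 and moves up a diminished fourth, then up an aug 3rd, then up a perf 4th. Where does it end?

A diminished fourth up from Db3 is Gbb3.
An augmented third up from Gbb3 is Bb3.
Bb3 up a perfect fourth → Eb4 (5 semitones).

E flat 4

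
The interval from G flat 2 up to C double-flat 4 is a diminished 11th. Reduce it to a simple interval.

Each octave removed subtracts seven from the number: 11 − 7 = 4.
That makes a diminished eleventh a compound diminished fourth — an octave plus a diminished fourth.

diminished 4th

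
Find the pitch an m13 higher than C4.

The thirteenth's letter: C up six letter names plus an octave → A.
A minor thirteenth is 20 semitones; 20 semitones up from C4 gives Ab5.

Ab5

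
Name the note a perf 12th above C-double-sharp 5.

G-double-sharp 6

The twelfth's letter: C up five letter names plus an octave → G.
Moving 19 semitones up from C##5 (the size of a perfect twelfth) reaches G##6.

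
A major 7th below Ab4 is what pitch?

Bbb3

Seven letter names down from A: B.
A major seventh is 11 semitones; 11 semitones down from Ab4 gives Bbb3.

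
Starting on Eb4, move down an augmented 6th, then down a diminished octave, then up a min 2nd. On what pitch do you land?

Down an augmented sixth from Eb4: Gbb3 (10 semitones down).
Gbb3 down a diminished octave → Gb2 (11 semitones).
A minor second up from Gb2 is Abb2.

Abb2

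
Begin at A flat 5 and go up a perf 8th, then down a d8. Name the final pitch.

A 5

Ab5 up a perfect octave → Ab6 (12 semitones).
Ab6 down a diminished octave → A5 (11 semitones).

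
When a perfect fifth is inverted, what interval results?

perfect 4th

Interval numbers invert to sum to nine: 5 + 4 = 9, so a fifth inverts to a fourth.
The quality also flips — perfect stays perfect — giving a perfect fourth.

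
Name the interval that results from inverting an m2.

major 7th

Inverted interval numbers add to nine, so a second pairs with a seventh (2 + 7 = 9).
Quality inverts too: minor becomes major. That makes the inversion a major seventh.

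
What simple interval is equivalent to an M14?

M7

Subtracting seven from the interval number removes an octave: 14 − 7 = 7.
That makes a major fourteenth a compound major seventh — an octave plus a major seventh.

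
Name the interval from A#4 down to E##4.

Descending from A#4 to E##4 is the same interval as ascending E##4 to A#4.
E to A spans four letter names (E-F-G-A): a fourth.
A perfect fourth would be 5 semitones; E##4 to A#4 is 4, one semitone narrower, so the interval is diminished.

diminished fourth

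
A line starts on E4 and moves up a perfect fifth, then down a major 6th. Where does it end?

Up a perfect fifth from E4: B4 (7 semitones up).
B4 down a major sixth → D4 (9 semitones).

D4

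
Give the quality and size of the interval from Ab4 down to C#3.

Descending from Ab4 to C#3 is the same interval as ascending C#3 to Ab4.
C to A spans six letter names (C-D-E-F-G-A), plus an octave — that makes it a thirteenth of some quality.
C#3 to Ab4 spans 19 semitones — two semitones narrower than the major thirteenth (21) — giving a diminished thirteenth.
(Equivalently, a compound diminished sixth: a diminished sixth plus an octave.)

diminished thirteenth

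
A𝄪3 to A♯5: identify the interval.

A to A is the same letter name, plus 2 octaves — that makes it a fifteenth of some quality.
A perfect fifteenth would be 24 semitones; A##3 to A#5 is 23, one semitone narrower, so the interval is diminished.
(Equivalently, a compound diminished octave: a diminished octave plus an octave.)

diminished 15th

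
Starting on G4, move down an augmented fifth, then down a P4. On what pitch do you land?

Down an augmented fifth from G4: Cb4 (8 semitones down).
Down a perfect fourth from Cb4: Gb3 (5 semitones down).

Gb3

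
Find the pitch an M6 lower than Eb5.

Six letter names down from E: G.
A major sixth spans 9 semitones, so from Eb5 the target pitch is Gb4.

Gb4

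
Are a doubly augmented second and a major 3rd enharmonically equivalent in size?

Yes

Both span 4 semitones: a doubly augmented second and a major third are the same chromatic distance.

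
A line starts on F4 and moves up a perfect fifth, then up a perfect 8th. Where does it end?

Up a perfect fifth from F4: C5 (7 semitones up).
C5 up a perfect octave → C6 (12 semitones).

C6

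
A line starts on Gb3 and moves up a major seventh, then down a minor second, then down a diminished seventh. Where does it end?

F##3

Gb3 up a major seventh → F4 (11 semitones).
A minor second down from F4 is E4.
Down a diminished seventh from E4: F##3 (9 semitones down).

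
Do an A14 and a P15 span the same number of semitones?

Yes

Both span 24 semitones: an augmented fourteenth and a perfect fifteenth are the same chromatic distance.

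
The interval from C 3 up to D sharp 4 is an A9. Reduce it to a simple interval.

augmented 2nd

Each octave removed subtracts seven from the number: 9 − 7 = 2.
So an augmented ninth is an octave plus an augmented second. The quality is unchanged.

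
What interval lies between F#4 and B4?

perfect 4th

F to B spans four letter names (F-G-A-B) — that makes it a fourth of some quality.
Counting semitones, F#4→B4 is 5, which is the perfect fourth.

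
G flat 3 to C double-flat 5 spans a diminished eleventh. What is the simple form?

Take out an octave (7 from the number): 11 − 7 = 4.
Quality carries through unchanged, so the simple form is a diminished fourth.

diminished fourth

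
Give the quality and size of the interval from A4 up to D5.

A to D spans four letter names (A-B-C-D), so the interval is some kind of fourth.
The perfect fourth spans 5 semitones, and A4 to D5 is exactly 5 semitones — so this is a perfect fourth.

perfect 4th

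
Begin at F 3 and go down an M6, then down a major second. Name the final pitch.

G flat 2

A major sixth down from F3 is Ab2.
Ab2 down a major second → Gb2 (2 semitones).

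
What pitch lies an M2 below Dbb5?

Two letter names down from D: C.
A major second is 2 semitones; 2 semitones down from Dbb5 gives Cbb5.

Cbb5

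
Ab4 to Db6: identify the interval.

perfect eleventh

A to D spans four letter names (A-B-C-D), plus an octave — that makes it an eleventh of some quality.
Counting semitones, Ab4→Db6 is 17, which is the perfect eleventh.
(Equivalently, a compound perfect fourth: a perfect fourth plus an octave.)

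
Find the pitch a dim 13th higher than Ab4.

Fbb6

Counting six letter names plus an octave up from A lands on F.
A diminished thirteenth spans 19 semitones, so from Ab4 the target pitch is Fbb6.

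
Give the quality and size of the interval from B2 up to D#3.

major third

B to D spans three letter names (B-C-D): a third.
Counting semitones, B2→D#3 is 4, which is the major third.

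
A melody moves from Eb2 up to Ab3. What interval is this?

E to A spans four letter names (E-F-G-A), plus an octave, so the interval is some kind of eleventh.
Counting semitones, Eb2→Ab3 is 17, which is the perfect eleventh.
(Equivalently, a compound perfect fourth: a perfect fourth plus an octave.)

perfect eleventh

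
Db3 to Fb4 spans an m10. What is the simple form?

minor third

Subtracting seven from the interval number removes an octave: 10 − 7 = 3.
That makes a minor tenth a compound minor third — an octave plus a minor third.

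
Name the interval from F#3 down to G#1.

minor fourteenth

Descending from F#3 to G#1 is the same interval as ascending G#1 to F#3.
G to F spans seven letter names (G-A-B-C-D-E-F), plus an octave, so the interval is some kind of fourteenth.
At 22 semitones, G#1→F#3 falls one short of a major fourteenth: minor.
(Equivalently, a compound minor seventh: a minor seventh plus an octave.)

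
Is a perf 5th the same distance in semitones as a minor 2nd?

7 semitones (perfect fifth) vs 1 semitone (minor second): not equal.

No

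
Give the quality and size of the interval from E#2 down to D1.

augmented 9th

Descending from E#2 to D1 is the same interval as ascending D1 to E#2.
D to E spans two letter names (D-E), plus an octave, so the interval is some kind of ninth.
A major ninth would be 14 semitones; D1 to E#2 is 15, one semitone wider, so the interval is augmented.
(Equivalently, a compound augmented second: an augmented second plus an octave.)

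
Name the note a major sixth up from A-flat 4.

F 5

The sixth takes the letter from A up to F.
A major sixth is 9 semitones; 9 semitones up from Ab4 gives F5.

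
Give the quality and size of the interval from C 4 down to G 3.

Descending from C4 to G3 is the same interval as ascending G3 to C4.
G to C spans four letter names (G-A-B-C): a fourth.
G3 to C4 is 5 semitones, matching the perfect fourth exactly, so the quality is perfect.

perfect fourth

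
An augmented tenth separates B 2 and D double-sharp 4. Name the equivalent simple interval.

augmented 3rd

Subtracting seven from the interval number removes an octave: 10 − 7 = 3.
That makes an augmented tenth a compound augmented third — an octave plus an augmented third.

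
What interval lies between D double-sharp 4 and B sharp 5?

minor thirteenth

D to B spans six letter names (D-E-F-G-A-B), plus an octave, so the interval is some kind of thirteenth.
D##4 to B#5 is 20 semitones, a half step short of the major thirteenth (21), so this is minor.
(Equivalently, a compound minor sixth: a minor sixth plus an octave.)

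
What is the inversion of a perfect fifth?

perfect fourth

Interval numbers invert to sum to nine: 5 + 4 = 9, so a fifth inverts to a fourth.
Quality inverts too: perfect stays perfect. That makes the inversion a perfect fourth.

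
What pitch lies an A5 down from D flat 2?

G double-flat 1

The fifth takes the letter from D down to G.
Moving 8 semitones down from Db2 (the size of an augmented fifth) reaches Gbb1.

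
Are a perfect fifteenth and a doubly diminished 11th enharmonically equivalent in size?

No

A perfect fifteenth spans 24 semitones; a doubly diminished eleventh spans 15 semitones. They differ by 9.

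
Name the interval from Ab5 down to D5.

Descending from Ab5 to D5 is the same interval as ascending D5 to Ab5.
D to A spans five letter names (D-E-F-G-A): a fifth.
A perfect fifth would be 7 semitones; D5 to Ab5 is 6, one semitone narrower, so the interval is diminished.

diminished fifth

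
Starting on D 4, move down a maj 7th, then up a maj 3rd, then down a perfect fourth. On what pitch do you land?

D 3

Down a major seventh from D4: Eb3 (11 semitones down).
Up a major third from Eb3: G3 (4 semitones up).
G3 down a perfect fourth → D3 (5 semitones).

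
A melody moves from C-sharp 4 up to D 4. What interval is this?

C to D spans two letter names (C-D), so the interval is some kind of second.
At 1 semitone, C#4→D4 falls one short of a major second: minor.

minor 2nd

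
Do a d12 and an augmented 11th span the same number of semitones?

Yes

Both span 18 semitones: a diminished twelfth and an augmented eleventh are the same chromatic distance.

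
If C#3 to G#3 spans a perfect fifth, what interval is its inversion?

perfect fourth

Interval numbers invert to sum to nine: 5 + 4 = 9, so a fifth inverts to a fourth.
The quality also flips — perfect stays perfect — giving a perfect fourth.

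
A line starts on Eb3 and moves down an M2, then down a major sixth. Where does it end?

Fb2

Eb3 down a major second → Db3 (2 semitones).
Db3 down a major sixth → Fb2 (9 semitones).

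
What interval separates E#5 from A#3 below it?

perfect twelfth

Descending from E#5 to A#3 is the same interval as ascending A#3 to E#5.
A to E spans five letter names (A-B-C-D-E), plus an octave: a twelfth.
A#3 to E#5 is 19 semitones, matching the perfect twelfth exactly, so the quality is perfect.
(Equivalently, a compound perfect fifth: a perfect fifth plus an octave.)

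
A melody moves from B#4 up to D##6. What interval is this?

B to D spans three letter names (B-C-D), plus an octave, so the interval is some kind of tenth.
The major tenth spans 16 semitones, and B#4 to D##6 is exactly 16 semitones — so this is a major tenth.
(Equivalently, a compound major third: a major third plus an octave.)

major 10th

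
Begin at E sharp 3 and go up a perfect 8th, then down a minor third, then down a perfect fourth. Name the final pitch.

A perfect octave up from E#3 is E#4.
E#4 down a minor third → C##4 (3 semitones).
A perfect fourth down from C##4 is G##3.

G double-sharp 3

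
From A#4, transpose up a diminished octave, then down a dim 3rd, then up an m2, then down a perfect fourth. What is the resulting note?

D#5

A#4 up a diminished octave → A5 (11 semitones).
Down a diminished third from A5: F##5 (2 semitones down).
A minor second up from F##5 is G#5.
A perfect fourth down from G#5 is D#5.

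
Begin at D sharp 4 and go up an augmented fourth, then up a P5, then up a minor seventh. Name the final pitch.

An augmented fourth up from D#4 is G##4.
A perfect fifth up from G##4 is D##5.
A minor seventh up from D##5 is C##6.

C double-sharp 6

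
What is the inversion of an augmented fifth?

Interval numbers invert to sum to nine: 5 + 4 = 9, so a fifth inverts to a fourth.
Quality inverts too: augmented becomes diminished. That makes the inversion a diminished fourth.

diminished fourth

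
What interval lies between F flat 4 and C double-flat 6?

F to C spans five letter names (F-G-A-B-C), plus an octave: a twelfth.
Fb4 to Cbb6 spans 18 semitones — one semitone narrower than the perfect twelfth (19) — giving a diminished twelfth.
(Equivalently, a compound diminished fifth: a diminished fifth plus an octave.)

diminished twelfth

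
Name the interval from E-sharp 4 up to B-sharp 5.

perfect 12th

E to B spans five letter names (E-F-G-A-B), plus an octave: a twelfth.
The perfect twelfth spans 19 semitones, and E#4 to B#5 is exactly 19 semitones — so this is a perfect twelfth.
(Equivalently, a compound perfect fifth: a perfect fifth plus an octave.)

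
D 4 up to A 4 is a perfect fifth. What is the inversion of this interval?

Interval numbers invert to sum to nine: 5 + 4 = 9, so a fifth inverts to a fourth.
The quality also flips — perfect stays perfect — giving a perfect fourth.

P4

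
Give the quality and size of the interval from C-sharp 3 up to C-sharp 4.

P8

C to C is the same letter name, plus an octave, so the interval is some kind of octave.
The perfect octave spans 12 semitones, and C#3 to C#4 is exactly 12 semitones — so this is a perfect octave.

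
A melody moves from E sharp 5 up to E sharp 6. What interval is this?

perfect octave

E to E is the same letter name, plus an octave: an octave.
The perfect octave spans 12 semitones, and E#5 to E#6 is exactly 12 semitones — so this is a perfect octave.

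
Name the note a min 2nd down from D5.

C#5

Two letter names down from D: C.
A minor second is 1 semitone; 1 semitone down from D5 gives C#5.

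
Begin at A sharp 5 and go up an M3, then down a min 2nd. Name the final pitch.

B double-sharp 5

Up a major third from A#5: C##6 (4 semitones up).
A minor second down from C##6 is B##5.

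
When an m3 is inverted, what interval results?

M6

The rule of nine gives the new number: 9 − 3 = 6, so a third becomes a sixth.
The quality also flips — minor becomes major — giving a major sixth.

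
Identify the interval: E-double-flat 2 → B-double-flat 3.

E to B spans five letter names (E-F-G-A-B), plus an octave: a twelfth.
The perfect twelfth spans 19 semitones, and Ebb2 to Bbb3 is exactly 19 semitones — so this is a perfect twelfth.
(Equivalently, a compound perfect fifth: a perfect fifth plus an octave.)

perfect twelfth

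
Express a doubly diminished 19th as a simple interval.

doubly diminished fifth

Subtracting seven from the interval number removes an octave: 19 − 14 = 5.
So a doubly diminished nineteenth is 2 octaves plus a doubly diminished fifth. The quality is unchanged.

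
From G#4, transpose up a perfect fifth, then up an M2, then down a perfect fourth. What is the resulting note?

B#4

G#4 up a perfect fifth → D#5 (7 semitones).
D#5 up a major second → E#5 (2 semitones).
Down a perfect fourth from E#5: B#4 (5 semitones down).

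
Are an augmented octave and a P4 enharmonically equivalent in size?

No

An augmented octave is 13 semitones but a perfect fourth is 5 semitones — different sizes.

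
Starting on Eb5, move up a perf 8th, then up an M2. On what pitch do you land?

F6

Eb5 up a perfect octave → Eb6 (12 semitones).
Up a major second from Eb6: F6 (2 semitones up).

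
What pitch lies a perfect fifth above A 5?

E 6

The fifth takes the letter from A up to E.
Moving 7 semitones up from A5 (the size of a perfect fifth) reaches E6.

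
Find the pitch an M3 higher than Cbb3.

Ebb3

Counting three letter names up from C lands on E.
Moving 4 semitones up from Cbb3 (the size of a major third) reaches Ebb3.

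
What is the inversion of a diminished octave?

augmented unison

Interval numbers invert to sum to nine: 8 + 1 = 9, so an octave inverts to a unison.
Quality inverts too: diminished becomes augmented. That makes the inversion an augmented unison.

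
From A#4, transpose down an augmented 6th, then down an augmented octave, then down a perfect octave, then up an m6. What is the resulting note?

Abb2

Down an augmented sixth from A#4: C4 (10 semitones down).
An augmented octave down from C4 is Cb3.
Down a perfect octave from Cb3: Cb2 (12 semitones down).
Cb2 up a minor sixth → Abb2 (8 semitones).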